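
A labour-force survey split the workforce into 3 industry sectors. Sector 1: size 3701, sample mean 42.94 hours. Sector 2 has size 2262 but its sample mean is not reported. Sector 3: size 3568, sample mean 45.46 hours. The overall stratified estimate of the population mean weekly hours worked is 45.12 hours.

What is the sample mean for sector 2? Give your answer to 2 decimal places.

48.15

Σ Nₕx̄ₕ = N·μ, so 2262·x̄_2 = 9531·45.12 − (3701·42.94 + 3568·45.46).
= 430038.72 − 321122.22 = 108916.5.
x̄_2 = 108916.5 / 2262 = 48.1505... → 48.15.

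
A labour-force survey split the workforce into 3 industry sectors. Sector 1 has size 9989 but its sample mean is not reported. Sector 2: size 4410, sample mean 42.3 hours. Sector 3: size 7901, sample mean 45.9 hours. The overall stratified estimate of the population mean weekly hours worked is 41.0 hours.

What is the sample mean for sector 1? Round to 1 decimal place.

36.6

N = 9989 + 4410 + 7901 = 22300.
Overall total = μ·N = 41.0·22300 = 914300.
Subtract the known strata: 4410·42.3 + 7901·45.9 = 549198.9.
Remaining total for sector 1: 914300 − 549198.9 = 365101.1.
Divide by its size: 365101.1 / 9989 = 36.550... → 36.6.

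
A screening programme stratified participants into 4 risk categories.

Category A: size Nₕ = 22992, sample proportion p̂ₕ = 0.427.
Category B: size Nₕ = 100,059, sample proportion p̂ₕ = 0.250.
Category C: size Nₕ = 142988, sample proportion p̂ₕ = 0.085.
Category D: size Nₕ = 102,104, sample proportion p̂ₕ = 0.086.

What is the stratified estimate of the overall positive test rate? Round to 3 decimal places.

N = 22992 + 100059 + 142988 + 102104 = 368143.
Overall proportion = Σ (Nₕ/N)·p̂ₕ.
Σ Nₕp̂ₕ = 9817.584 + 25014.75 + 12153.98 + 8780.944 = 55767.258.
55767.258 / 368143 = 0.15148... → 0.151.

0.151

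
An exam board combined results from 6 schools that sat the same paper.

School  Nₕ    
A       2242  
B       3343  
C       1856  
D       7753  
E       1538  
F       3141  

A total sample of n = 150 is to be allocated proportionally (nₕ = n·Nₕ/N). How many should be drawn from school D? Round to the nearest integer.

59

N = 2242 + 3343 + 1856 + 7753 + 1538 + 3141 = 19873.
n_D = 150·7753/19873 = 58.519... → 59.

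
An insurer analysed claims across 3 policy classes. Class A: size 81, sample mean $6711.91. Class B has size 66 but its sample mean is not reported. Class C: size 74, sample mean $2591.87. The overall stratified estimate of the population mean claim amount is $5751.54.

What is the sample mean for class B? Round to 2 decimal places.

8115.56

Σ Nₕx̄ₕ = N·μ, so 66·x̄_B = 221·5751.54 − (81·6711.91 + 74·2591.87).
= 1271090.34 − 735463.09 = 535627.25.
x̄_B = 535627.25 / 66 = 8115.5644... → 8115.56.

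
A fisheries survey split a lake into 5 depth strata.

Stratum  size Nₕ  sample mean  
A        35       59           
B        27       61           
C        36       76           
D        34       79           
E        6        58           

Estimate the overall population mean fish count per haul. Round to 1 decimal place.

N = 35 + 27 + 36 + 34 + 6 = 138.
Weight each subgroup mean by Nₕ/N and sum.
Σ Nₕx̄ₕ = 35·59 + 27·61 + 36·76 + 34·79 + 6·58 = 2065 + 1647 + 2736 + 2686 + 348 = 9482.
Divide by N: 9482 / 138 = 68.710... → 68.7.

68.7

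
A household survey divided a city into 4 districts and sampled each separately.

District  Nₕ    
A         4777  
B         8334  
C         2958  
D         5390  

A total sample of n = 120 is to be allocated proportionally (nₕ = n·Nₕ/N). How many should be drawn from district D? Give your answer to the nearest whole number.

Share of district D = 5390/21459 = 0.25118.
Allocate 120 × 0.25118 = 30.141... → 30.

30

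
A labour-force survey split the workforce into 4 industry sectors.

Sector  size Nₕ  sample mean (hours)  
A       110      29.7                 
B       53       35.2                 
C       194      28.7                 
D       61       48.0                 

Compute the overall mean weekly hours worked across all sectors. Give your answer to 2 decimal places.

N = 110 + 53 + 194 + 61 = 418.
The stratified mean weights each stratum mean by its population share Nₕ/N.
Σ Nₕx̄ₕ = 110·29.7 + 53·35.2 + 194·28.7 + 61·48.0 = 3267 + 1865.6 + 5567.8 + 2928 = 13628.4.
Divide by N: 13628.4 / 418 = 32.6038... → 32.60.

32.60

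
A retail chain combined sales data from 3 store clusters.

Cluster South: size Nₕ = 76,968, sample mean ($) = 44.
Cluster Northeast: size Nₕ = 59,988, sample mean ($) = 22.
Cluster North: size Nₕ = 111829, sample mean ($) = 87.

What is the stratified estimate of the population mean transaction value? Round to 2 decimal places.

58.02

N = 248785; weights Wₕ = Nₕ/N = (0.3094, 0.2411, 0.4495).
x̄_st = Σ Wₕ·x̄ₕ = 0.3094·44 + 0.2411·22 + 0.4495·87 ≈ 58.0238...
→ 58.02.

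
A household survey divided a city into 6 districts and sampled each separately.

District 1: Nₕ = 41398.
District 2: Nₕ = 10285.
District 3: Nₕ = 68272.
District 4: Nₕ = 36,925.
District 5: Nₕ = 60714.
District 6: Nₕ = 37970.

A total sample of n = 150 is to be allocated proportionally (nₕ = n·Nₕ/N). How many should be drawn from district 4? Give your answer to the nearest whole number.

N = 41398 + 10285 + 68272 + 36925 + 60714 + 37970 = 255564.
n_4 = 150·36925/255564 = 21.673... → 22.

22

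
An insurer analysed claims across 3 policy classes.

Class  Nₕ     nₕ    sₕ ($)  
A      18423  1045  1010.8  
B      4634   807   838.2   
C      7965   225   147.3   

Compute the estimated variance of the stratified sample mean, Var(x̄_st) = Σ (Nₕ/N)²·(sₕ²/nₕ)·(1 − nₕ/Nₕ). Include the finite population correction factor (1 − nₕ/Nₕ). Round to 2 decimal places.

347.48

N = 31022; Wₕ = Nₕ/N.
class A: (18423/31022)²·1010.8²/1045·(1 − 1045/18423) = 325.26305
class B: (4634/31022)²·838.2²/807·(1 − 807/4634) = 16.04341
class C: (7965/31022)²·147.3²/225·(1 − 225/7965) = 6.17746
Sum = 347.48393 → 347.48.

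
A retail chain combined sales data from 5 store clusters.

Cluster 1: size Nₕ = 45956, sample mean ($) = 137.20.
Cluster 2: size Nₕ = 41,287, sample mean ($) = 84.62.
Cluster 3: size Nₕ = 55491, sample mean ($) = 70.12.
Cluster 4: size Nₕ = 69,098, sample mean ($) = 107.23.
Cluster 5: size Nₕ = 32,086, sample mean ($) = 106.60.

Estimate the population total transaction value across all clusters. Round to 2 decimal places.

1: 45956·137.20 = 6305163.2
2: 41287·84.62 = 3493705.94
3: 55491·70.12 = 3891028.92
4: 69098·107.23 = 7409378.54
5: 32086·106.60 = 3420367.6
τ̂ = Σ Nₕx̄ₕ = 24519644.20.

24519644.20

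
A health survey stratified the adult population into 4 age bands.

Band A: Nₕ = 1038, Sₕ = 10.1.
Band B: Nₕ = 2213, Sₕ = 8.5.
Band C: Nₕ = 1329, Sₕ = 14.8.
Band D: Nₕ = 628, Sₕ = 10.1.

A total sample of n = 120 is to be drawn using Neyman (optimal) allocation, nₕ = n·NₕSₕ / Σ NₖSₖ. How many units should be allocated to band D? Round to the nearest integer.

A: NₕSₕ = 1038·10.1 = 10483.8
B: NₕSₕ = 2213·8.5 = 18810.5
C: NₕSₕ = 1329·14.8 = 19669.2
D: NₕSₕ = 628·10.1 = 6342.8
Σ NₕSₕ = 55306.3.
n_D = 120·6342.8/55306.3 = 13.762... → 14.

14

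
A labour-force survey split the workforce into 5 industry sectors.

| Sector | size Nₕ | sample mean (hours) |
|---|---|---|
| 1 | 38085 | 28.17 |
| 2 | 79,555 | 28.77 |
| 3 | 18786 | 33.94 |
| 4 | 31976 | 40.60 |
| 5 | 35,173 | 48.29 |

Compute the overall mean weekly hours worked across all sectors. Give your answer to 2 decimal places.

34.37

N = 38085 + 79555 + 18786 + 31976 + 35173 = 203575.
Overall mean = Σ (Nₕ/N)·x̄ₕ — weight by population share, not a simple average.
Σ Nₕx̄ₕ = 38085·28.17 + 79555·28.77 + 18786·33.94 + 31976·40.60 + 35173·48.29 = 1072854.45 + 2288797.35 + 637596.84 + 1298225.6 + 1698504.17 = 6995978.41.
Divide by N: 6995978.41 / 203575 = 34.3656... → 34.37.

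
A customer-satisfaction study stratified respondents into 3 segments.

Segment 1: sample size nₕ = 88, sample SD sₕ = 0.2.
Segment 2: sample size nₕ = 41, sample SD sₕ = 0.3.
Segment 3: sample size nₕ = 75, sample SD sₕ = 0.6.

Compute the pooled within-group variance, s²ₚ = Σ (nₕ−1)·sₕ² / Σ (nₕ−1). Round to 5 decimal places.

Degrees of freedom: 87 + 40 + 74 = 201.
Σ(nₕ−1)sₕ² = 87·0.04 + 40·0.09 + 74·0.36 = 33.72.
s²ₚ = 33.72 / 201 = 0.1677612... → 0.16776.

0.16776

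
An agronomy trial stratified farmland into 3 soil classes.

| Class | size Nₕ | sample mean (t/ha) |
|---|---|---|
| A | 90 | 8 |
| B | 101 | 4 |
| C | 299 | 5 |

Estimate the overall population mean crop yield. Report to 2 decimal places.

x̄_st = (Σ Nₕx̄ₕ) / (Σ Nₕ) = (90·8 + 101·4 + 299·5) / 490
= 2619 / 490 = 5.3449... → 5.34.

5.34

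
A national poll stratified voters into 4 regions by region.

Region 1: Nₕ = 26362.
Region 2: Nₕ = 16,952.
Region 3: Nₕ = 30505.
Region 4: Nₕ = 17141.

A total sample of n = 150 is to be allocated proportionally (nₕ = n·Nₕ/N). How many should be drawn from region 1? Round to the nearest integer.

Share of region 1 = 26362/90960 = 0.28982.
Allocate 150 × 0.28982 = 43.473... → 43.

43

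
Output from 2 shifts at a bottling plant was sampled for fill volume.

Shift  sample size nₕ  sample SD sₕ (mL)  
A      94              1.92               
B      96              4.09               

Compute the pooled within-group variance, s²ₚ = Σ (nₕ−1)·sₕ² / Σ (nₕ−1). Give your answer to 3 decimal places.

10.277

A: (94−1)·1.92² = 93·3.6864 = 342.8352
B: (96−1)·4.09² = 95·16.7281 = 1589.1695
Numerator = 1932.0047; denominator = Σ(nₕ−1) = 188.
s²ₚ = 1932.0047/188 = 10.27662... → 10.277.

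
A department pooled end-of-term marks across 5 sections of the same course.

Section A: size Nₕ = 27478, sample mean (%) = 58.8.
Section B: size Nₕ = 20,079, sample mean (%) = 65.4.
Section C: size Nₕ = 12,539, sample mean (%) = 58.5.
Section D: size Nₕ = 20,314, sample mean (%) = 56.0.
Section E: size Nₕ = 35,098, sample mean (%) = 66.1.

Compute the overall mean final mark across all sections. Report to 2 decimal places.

61.64

N = 27478 + 20079 + 12539 + 20314 + 35098 = 115508.
Overall mean = Σ (Nₕ/N)·x̄ₕ — weight by population share, not a simple average.
Σ Nₕx̄ₕ = 27478·58.8 + 20079·65.4 + 12539·58.5 + 20314·56.0 + 35098·66.1 = 1615706.4 + 1313166.6 + 733531.5 + 1137584 + 2319977.8 = 7119966.3.
Divide by N: 7119966.3 / 115508 = 61.6405... → 61.64.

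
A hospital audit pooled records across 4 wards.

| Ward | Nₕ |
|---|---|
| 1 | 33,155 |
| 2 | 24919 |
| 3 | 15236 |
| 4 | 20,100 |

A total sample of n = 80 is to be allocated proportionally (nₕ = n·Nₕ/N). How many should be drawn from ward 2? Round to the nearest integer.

N = 33155 + 24919 + 15236 + 20100 = 93410.
n_2 = 80·24919/93410 = 21.342... → 21.

21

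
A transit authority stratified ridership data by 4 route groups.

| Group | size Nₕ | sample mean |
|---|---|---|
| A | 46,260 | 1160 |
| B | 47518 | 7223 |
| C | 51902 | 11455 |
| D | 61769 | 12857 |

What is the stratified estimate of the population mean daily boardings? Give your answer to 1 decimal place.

N = 207449; weights Wₕ = Nₕ/N = (0.2230, 0.2291, 0.2502, 0.2978).
x̄_st = Σ Wₕ·x̄ₕ = 0.2230·1160 + 0.2291·7223 + 0.2502·11455 + 0.2978·12857 ≈ 8607.347...
→ 8607.3.

8607.3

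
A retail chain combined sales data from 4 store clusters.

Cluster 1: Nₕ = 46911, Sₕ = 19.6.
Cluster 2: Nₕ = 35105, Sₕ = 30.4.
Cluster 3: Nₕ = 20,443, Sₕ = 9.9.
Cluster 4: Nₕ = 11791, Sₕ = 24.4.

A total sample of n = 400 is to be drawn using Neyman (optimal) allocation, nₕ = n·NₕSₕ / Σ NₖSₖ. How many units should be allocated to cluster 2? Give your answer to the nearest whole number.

172

1: NₕSₕ = 46911·19.6 = 919455.6
2: NₕSₕ = 35105·30.4 = 1067192
3: NₕSₕ = 20443·9.9 = 202385.7
4: NₕSₕ = 11791·24.4 = 287700.4
Σ NₕSₕ = 2476733.7.
n_2 = 400·1067192/2476733.7 = 172.355... → 172.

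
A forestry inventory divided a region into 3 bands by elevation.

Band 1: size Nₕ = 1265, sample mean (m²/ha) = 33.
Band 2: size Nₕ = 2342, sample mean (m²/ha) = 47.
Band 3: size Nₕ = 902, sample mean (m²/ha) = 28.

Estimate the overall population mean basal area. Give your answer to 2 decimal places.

x̄_st = (Σ Nₕx̄ₕ) / (Σ Nₕ) = (1265·33 + 2342·47 + 902·28) / 4509
= 177075 / 4509 = 39.2715... → 39.27.

39.27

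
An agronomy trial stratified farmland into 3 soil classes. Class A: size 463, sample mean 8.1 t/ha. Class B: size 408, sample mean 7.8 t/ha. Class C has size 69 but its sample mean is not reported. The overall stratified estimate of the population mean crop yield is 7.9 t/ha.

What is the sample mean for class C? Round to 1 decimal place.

N = 463 + 408 + 69 = 940.
Overall total = μ·N = 7.9·940 = 7426.
Subtract the known strata: 463·8.1 + 408·7.8 = 6932.7.
Remaining total for class C: 7426 − 6932.7 = 493.3.
Divide by its size: 493.3 / 69 = 7.149... → 7.1.

7.1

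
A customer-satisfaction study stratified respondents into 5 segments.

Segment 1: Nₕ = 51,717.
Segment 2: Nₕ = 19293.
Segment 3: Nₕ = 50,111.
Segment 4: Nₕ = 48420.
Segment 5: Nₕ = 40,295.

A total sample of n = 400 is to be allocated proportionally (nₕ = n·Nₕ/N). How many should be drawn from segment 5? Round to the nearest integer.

N = 51717 + 19293 + 50111 + 48420 + 40295 = 209836.
n_5 = 400·40295/209836 = 76.812... → 77.

77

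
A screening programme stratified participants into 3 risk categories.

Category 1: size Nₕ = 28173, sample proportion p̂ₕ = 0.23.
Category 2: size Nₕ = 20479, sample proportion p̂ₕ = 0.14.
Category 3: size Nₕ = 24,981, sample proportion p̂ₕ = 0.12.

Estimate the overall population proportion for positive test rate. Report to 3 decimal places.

0.168

N = 28173 + 20479 + 24981 = 73633.
Overall proportion = Σ (Nₕ/N)·p̂ₕ.
Σ Nₕp̂ₕ = 6479.79 + 2867.06 + 2997.72 = 12344.57.
12344.57 / 73633 = 0.16765... → 0.168.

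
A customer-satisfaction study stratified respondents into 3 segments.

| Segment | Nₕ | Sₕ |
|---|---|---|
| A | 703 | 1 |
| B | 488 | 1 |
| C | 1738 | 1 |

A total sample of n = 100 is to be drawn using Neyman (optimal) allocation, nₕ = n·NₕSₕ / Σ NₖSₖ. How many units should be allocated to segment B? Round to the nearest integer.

A: NₕSₕ = 703·1 = 703
B: NₕSₕ = 488·1 = 488
C: NₕSₕ = 1738·1 = 1738
Σ NₕSₕ = 2929.
n_B = 100·488/2929 = 16.661... → 17.

17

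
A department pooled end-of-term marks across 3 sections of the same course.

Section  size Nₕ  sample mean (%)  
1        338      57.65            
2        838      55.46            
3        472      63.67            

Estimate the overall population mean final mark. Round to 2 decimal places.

N = 338 + 838 + 472 = 1648.
The stratified mean weights each stratum mean by its population share Nₕ/N.
Σ Nₕx̄ₕ = 338·57.65 + 838·55.46 + 472·63.67 = 19485.7 + 46475.48 + 30052.24 = 96013.42.
Divide by N: 96013.42 / 1648 = 58.2606... → 58.26.

58.26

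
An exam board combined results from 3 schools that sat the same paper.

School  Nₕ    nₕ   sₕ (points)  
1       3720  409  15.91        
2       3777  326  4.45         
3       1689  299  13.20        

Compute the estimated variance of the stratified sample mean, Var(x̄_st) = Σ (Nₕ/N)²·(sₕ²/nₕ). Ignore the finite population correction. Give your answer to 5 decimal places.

0.13147

N = 9186. Term for each stratum: Wₕ²sₕ²/nₕ.
Var(x̄_st) = 0.10149626 + 0.01026936 + 0.01970077 = 0.13146639 → 0.13147.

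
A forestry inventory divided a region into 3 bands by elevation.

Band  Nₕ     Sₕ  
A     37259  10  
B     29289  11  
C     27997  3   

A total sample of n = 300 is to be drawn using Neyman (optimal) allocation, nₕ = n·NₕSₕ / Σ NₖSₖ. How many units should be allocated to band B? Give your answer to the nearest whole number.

Σ NₕSₕ = 37259·10 + 29289·11 + 27997·3 = 778760.
Share for B: 322179/778760 = 0.41371.
n_B = 300 × 0.41371 = 124.112... → 124.

124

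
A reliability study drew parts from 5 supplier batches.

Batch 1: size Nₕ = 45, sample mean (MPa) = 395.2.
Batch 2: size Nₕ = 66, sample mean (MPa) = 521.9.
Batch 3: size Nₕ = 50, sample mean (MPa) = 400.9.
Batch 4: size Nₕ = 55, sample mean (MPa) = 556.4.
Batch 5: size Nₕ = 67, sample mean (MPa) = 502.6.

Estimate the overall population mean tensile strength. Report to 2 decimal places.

x̄_st = (Σ Nₕx̄ₕ) / (Σ Nₕ) = (45·395.2 + 66·521.9 + 50·400.9 + 55·556.4 + 67·502.6) / 283
= 136550.6 / 283 = 482.5110... → 482.51.

482.51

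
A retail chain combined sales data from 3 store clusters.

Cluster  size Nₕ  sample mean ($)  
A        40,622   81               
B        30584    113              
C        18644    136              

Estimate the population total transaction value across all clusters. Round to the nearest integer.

Population total = Σ Nₕ·x̄ₕ (each stratum's size times its mean).
40622·81 + 30584·113 + 18644·136 = 3290382 + 3455992 + 2535584 = 9281958.

9281958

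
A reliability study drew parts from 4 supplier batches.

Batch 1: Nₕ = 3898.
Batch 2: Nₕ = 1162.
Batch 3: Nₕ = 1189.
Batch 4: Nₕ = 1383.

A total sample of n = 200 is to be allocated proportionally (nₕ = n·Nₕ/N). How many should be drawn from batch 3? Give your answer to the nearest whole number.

31

N = 3898 + 1162 + 1189 + 1383 = 7632.
n_3 = 200·1189/7632 = 31.158... → 31.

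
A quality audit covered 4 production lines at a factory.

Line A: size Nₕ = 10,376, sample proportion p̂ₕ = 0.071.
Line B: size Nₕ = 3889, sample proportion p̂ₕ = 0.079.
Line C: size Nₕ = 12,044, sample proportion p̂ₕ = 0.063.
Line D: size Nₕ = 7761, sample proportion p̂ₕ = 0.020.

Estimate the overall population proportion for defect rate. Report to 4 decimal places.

N = 10376 + 3889 + 12044 + 7761 = 34070.
Overall proportion = Σ (Nₕ/N)·p̂ₕ.
Σ Nₕp̂ₕ = 736.696 + 307.231 + 758.772 + 155.22 = 1957.919.
1957.919 / 34070 = 0.057468... → 0.0575.

0.0575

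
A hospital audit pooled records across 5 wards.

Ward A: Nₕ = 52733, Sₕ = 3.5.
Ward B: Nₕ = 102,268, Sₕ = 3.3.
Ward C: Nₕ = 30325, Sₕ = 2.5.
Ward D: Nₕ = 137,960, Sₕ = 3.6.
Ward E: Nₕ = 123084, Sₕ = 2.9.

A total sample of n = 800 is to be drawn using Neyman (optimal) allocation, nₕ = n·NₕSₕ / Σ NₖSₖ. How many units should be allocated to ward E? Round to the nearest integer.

A: NₕSₕ = 52733·3.5 = 184565.5
B: NₕSₕ = 102268·3.3 = 337484.4
C: NₕSₕ = 30325·2.5 = 75812.5
D: NₕSₕ = 137960·3.6 = 496656
E: NₕSₕ = 123084·2.9 = 356943.6
Σ NₕSₕ = 1451462.
n_E = 800·356943.6/1451462 = 196.736... → 197.

197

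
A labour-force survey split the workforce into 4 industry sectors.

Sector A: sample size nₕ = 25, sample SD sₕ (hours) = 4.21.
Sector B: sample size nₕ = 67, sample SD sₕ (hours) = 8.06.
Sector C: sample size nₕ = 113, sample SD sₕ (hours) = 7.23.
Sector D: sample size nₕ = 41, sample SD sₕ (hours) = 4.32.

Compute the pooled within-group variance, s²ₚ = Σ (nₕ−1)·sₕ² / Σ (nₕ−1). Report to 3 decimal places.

46.752

A: (25−1)·4.21² = 24·17.7241 = 425.3784
B: (67−1)·8.06² = 66·64.9636 = 4287.5976
C: (113−1)·7.23² = 112·52.2729 = 5854.5648
D: (41−1)·4.32² = 40·18.6624 = 746.496
Numerator = 11314.0368; denominator = Σ(nₕ−1) = 242.
s²ₚ = 11314.0368/242 = 46.75222... → 46.752.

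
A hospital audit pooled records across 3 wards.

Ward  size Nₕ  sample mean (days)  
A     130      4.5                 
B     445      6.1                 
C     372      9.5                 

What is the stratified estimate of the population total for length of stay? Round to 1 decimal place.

A: 130·4.5 = 585
B: 445·6.1 = 2714.5
C: 372·9.5 = 3534
τ̂ = Σ Nₕx̄ₕ = 6833.5.

6833.5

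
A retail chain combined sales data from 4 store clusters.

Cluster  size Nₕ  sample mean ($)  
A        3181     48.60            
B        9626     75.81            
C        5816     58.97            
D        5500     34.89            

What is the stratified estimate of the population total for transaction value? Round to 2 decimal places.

Population total = Σ Nₕ·x̄ₕ (each stratum's size times its mean).
3181·48.60 + 9626·75.81 + 5816·58.97 + 5500·34.89 = 154596.6 + 729747.06 + 342969.52 + 191895 = 1419208.18.

1419208.18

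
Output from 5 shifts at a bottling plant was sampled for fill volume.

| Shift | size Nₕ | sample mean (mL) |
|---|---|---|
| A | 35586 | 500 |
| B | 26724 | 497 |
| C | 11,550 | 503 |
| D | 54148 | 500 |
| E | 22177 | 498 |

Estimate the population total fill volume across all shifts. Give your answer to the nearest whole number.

75002624

Population total = Σ Nₕ·x̄ₕ (each stratum's size times its mean).
35586·500 + 26724·497 + 11550·503 + 54148·500 + 22177·498 = 17793000 + 13281828 + 5809650 + 27074000 + 11044146 = 75002624.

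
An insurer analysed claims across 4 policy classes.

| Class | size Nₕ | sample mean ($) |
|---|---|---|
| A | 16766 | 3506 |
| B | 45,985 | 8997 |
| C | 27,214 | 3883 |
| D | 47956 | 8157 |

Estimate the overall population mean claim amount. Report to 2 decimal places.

N = 137921; weights Wₕ = Nₕ/N = (0.1216, 0.3334, 0.1973, 0.3477).
x̄_st = Σ Wₕ·x̄ₕ = 0.1216·3506 + 0.3334·8997 + 0.1973·3883 + 0.3477·8157 ≈ 7028.3546...
→ 7028.35.

7028.35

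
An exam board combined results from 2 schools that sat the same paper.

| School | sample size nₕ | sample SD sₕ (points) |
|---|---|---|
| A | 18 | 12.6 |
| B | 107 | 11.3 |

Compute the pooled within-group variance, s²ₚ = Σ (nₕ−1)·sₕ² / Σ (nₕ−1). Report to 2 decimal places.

Degrees of freedom: 17 + 106 = 123.
Σ(nₕ−1)sₕ² = 17·158.76 + 106·127.69 = 16234.06.
s²ₚ = 16234.06 / 123 = 131.9842... → 131.98.

131.98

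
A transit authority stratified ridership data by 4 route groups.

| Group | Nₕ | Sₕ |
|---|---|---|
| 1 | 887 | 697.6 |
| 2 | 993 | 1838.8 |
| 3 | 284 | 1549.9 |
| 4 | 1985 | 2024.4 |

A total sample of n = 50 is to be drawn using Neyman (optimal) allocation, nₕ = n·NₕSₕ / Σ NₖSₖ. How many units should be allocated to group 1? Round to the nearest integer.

4

Σ NₕSₕ = 887·697.6 + 993·1838.8 + 284·1549.9 + 1985·2024.4 = 6903305.2.
Share for 1: 618771.2/6903305.2 = 0.08963.
n_1 = 50 × 0.08963 = 4.482... → 4.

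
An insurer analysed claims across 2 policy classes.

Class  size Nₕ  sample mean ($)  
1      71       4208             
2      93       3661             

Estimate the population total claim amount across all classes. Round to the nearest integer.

639241

Population total = Σ Nₕ·x̄ₕ (each stratum's size times its mean).
71·4208 + 93·3661 = 298768 + 340473 = 639241.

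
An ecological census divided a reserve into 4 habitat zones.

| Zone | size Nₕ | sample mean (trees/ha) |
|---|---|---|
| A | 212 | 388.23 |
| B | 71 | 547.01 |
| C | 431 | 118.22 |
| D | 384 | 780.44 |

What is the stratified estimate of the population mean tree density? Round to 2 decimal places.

N = 212 + 71 + 431 + 384 = 1098.
Weight each subgroup mean by Nₕ/N and sum.
Σ Nₕx̄ₕ = 212·388.23 + 71·547.01 + 431·118.22 + 384·780.44 = 82304.76 + 38837.71 + 50952.82 + 299688.96 = 471784.25.
Divide by N: 471784.25 / 1098 = 429.6760... → 429.68.

429.68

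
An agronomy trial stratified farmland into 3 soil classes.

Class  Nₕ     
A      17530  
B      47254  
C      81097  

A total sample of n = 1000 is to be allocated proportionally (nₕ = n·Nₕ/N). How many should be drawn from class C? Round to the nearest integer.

556

Share of class C = 81097/145881 = 0.55591.
Allocate 1000 × 0.55591 = 555.912... → 556.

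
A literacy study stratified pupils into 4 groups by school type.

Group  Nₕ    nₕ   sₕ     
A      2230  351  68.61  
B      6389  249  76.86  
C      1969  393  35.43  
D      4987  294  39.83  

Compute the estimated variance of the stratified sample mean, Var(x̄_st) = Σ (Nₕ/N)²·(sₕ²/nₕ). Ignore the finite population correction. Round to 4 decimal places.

N = 15575; Wₕ = Nₕ/N.
group A: (2230/15575)²·68.61²/351 = 0.2749295
group B: (6389/15575)²·76.86²/249 = 3.9921889
group C: (1969/15575)²·35.43²/393 = 0.0510487
group D: (4987/15575)²·39.83²/294 = 0.5532175
Sum = 4.8713846 → 4.8714.

4.8714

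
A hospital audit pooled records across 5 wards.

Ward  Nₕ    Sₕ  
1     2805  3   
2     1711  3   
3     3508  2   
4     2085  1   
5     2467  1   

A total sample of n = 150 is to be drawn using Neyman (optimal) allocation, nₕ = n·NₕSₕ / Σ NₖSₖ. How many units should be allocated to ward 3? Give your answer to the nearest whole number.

1: NₕSₕ = 2805·3 = 8415
2: NₕSₕ = 1711·3 = 5133
3: NₕSₕ = 3508·2 = 7016
4: NₕSₕ = 2085·1 = 2085
5: NₕSₕ = 2467·1 = 2467
Σ NₕSₕ = 25116.
n_3 = 150·7016/25116 = 41.902... → 42.

42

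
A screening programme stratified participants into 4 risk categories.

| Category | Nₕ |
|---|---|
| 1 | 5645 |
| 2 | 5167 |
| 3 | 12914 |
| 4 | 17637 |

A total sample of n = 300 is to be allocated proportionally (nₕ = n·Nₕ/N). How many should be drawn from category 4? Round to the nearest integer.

N = 5645 + 5167 + 12914 + 17637 = 41363.
n_4 = 300·17637/41363 = 127.919... → 128.

128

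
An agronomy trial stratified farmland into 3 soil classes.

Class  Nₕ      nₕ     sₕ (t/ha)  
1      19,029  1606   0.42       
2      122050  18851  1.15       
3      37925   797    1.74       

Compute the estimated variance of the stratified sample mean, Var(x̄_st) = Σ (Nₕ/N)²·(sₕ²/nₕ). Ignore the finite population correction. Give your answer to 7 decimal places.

0.0002044

N = 179004. Term for each stratum: Wₕ²sₕ²/nₕ.
Var(x̄_st) = 0.0000012413 + 0.0000326145 + 0.0001705163 = 0.0002043721 → 0.0002044.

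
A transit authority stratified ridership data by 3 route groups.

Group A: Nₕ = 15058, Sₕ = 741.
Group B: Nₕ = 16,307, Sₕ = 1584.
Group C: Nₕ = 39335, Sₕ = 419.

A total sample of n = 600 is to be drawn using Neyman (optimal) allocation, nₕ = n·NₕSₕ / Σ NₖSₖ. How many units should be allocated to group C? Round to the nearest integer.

185

A: NₕSₕ = 15058·741 = 11157978
B: NₕSₕ = 16307·1584 = 25830288
C: NₕSₕ = 39335·419 = 16481365
Σ NₕSₕ = 53469631.
n_C = 600·16481365/53469631 = 184.943... → 185.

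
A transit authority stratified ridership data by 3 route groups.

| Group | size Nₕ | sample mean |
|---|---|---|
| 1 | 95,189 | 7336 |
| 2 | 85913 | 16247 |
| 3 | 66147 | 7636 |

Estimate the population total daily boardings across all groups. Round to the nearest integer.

1: 95189·7336 = 698306504
2: 85913·16247 = 1395828511
3: 66147·7636 = 505098492
τ̂ = Σ Nₕx̄ₕ = 2599233507.

2599233507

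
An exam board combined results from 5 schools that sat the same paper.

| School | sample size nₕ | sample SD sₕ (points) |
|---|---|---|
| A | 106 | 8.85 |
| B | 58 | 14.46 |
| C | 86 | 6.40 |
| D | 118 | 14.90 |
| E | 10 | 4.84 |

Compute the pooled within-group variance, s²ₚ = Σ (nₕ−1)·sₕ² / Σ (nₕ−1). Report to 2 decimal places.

Degrees of freedom: 105 + 57 + 85 + 117 + 9 = 373.
Σ(nₕ−1)sₕ² = 105·78.3225 + 57·209.0916 + 85·40.96 + 117·222.01 + 9·23.4256 = 49809.6841.
s²ₚ = 49809.6841 / 373 = 133.5380... → 133.54.

133.54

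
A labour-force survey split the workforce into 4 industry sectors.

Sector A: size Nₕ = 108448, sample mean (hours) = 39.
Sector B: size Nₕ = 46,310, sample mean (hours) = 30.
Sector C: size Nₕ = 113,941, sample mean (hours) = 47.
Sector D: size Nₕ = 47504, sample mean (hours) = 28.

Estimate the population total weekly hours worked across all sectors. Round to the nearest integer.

Estimate total by summing Nₕ·x̄ₕ over strata.
108448·39 + 46310·30 + 113941·47 + 47504·28 = 4229472 + 1389300 + 5355227 + 1330112 = 12304111.

12304111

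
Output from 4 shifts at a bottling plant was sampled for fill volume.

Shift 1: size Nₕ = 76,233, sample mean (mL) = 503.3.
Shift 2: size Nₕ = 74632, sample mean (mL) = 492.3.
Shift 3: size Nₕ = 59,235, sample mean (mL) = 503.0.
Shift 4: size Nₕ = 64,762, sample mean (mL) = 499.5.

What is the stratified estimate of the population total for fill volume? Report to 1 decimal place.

137253226.5

Population total = Σ Nₕ·x̄ₕ (each stratum's size times its mean).
76233·503.3 + 74632·492.3 + 59235·503.0 + 64762·499.5 = 38368068.9 + 36741333.6 + 29795205 + 32348619 = 137253226.5.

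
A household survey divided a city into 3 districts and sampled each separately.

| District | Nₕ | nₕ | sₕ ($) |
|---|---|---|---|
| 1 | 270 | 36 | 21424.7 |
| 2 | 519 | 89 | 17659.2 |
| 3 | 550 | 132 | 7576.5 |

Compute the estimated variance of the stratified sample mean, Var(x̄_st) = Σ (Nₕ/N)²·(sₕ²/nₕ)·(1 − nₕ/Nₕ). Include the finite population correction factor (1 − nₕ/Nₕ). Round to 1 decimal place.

N = 1339; Wₕ = Nₕ/N.
district 1: (270/1339)²·21424.7²/36·(1 − 36/270) = 449309.3597
district 2: (519/1339)²·17659.2²/89·(1 − 89/519) = 436140.7873
district 3: (550/1339)²·7576.5²/132·(1 − 132/550) = 55762.3594
Sum = 941212.5064 → 941212.5.

941212.5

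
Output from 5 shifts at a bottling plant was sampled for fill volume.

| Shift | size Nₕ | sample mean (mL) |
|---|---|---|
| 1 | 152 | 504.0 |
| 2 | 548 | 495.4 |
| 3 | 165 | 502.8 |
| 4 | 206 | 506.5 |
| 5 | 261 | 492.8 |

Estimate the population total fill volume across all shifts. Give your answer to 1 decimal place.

664009.0

Estimate total by summing Nₕ·x̄ₕ over strata.
152·504.0 + 548·495.4 + 165·502.8 + 206·506.5 + 261·492.8 = 76608 + 271479.2 + 82962 + 104339 + 128620.8 = 664009.0.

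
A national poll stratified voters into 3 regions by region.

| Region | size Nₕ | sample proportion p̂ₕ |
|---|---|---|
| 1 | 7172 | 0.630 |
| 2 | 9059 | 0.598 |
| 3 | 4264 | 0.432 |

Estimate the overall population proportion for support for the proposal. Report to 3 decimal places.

0.575

N = 7172 + 9059 + 4264 = 20495.
Overall proportion = Σ (Nₕ/N)·p̂ₕ.
Σ Nₕp̂ₕ = 4518.36 + 5417.282 + 1842.048 = 11777.69.
11777.69 / 20495 = 0.57466... → 0.575.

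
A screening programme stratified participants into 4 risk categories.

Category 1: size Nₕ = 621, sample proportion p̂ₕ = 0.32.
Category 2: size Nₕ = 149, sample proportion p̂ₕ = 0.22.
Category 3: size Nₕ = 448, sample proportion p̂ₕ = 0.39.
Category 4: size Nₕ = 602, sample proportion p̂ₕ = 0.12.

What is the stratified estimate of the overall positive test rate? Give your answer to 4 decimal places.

0.2629

Wₕ = Nₕ/N with N = 1820: 0.3412, 0.0819, 0.2462, 0.3308.
p̂_st = 0.3412·0.32 + 0.0819·0.22 + 0.2462·0.39 + 0.3308·0.12 ≈ 0.262890... → 0.2629.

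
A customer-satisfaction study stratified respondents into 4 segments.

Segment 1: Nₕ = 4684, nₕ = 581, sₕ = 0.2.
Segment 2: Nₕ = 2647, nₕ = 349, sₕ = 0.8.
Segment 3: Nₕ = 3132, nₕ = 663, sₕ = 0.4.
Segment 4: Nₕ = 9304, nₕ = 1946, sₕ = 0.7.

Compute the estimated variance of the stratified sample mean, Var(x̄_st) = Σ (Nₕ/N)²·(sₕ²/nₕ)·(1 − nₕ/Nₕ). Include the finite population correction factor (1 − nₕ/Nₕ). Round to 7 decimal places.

0.0000808

N = 19767. Term for each stratum: Wₕ²sₕ²/nₕ·(1−nₕ/Nₕ).
Var(x̄_st) = 0.0000033863 + 0.0000285481 + 0.0000047760 + 0.0000441165 = 0.0000808269 → 0.0000808.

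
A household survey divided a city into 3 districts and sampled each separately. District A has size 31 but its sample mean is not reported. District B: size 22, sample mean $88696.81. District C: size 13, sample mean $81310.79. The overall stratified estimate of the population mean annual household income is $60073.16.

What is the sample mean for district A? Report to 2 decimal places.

N = 31 + 22 + 13 = 66.
Overall total = μ·N = 60073.16·66 = 3964828.56.
Subtract the known strata: 22·88696.81 + 13·81310.79 = 3008370.09.
Remaining total for district A: 3964828.56 − 3008370.09 = 956458.47.
Divide by its size: 956458.47 / 31 = 30853.4990... → 30853.50.

30853.50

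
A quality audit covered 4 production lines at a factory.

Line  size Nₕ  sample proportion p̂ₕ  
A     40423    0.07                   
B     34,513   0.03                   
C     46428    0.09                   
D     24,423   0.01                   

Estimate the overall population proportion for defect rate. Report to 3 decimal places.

0.057

N = 40423 + 34513 + 46428 + 24423 = 145787.
Overall proportion = Σ (Nₕ/N)·p̂ₕ.
Σ Nₕp̂ₕ = 2829.61 + 1035.39 + 4178.52 + 244.23 = 8287.75.
8287.75 / 145787 = 0.05685... → 0.057.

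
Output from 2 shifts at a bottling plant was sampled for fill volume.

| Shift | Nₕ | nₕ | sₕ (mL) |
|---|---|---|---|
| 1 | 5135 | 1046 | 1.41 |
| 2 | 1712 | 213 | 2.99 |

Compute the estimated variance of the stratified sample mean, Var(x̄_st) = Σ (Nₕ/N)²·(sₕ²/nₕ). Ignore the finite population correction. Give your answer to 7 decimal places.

0.0036931

N = 6847. Term for each stratum: Wₕ²sₕ²/nₕ.
Var(x̄_st) = 0.0010690223 + 0.0026240351 = 0.0036930574 → 0.0036931.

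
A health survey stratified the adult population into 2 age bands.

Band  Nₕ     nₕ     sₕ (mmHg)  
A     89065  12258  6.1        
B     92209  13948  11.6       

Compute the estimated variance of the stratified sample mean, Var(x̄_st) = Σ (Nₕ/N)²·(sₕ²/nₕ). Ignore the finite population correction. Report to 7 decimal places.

N = 181274; Wₕ = Nₕ/N.
band A: (89065/181274)²·6.1²/12258 = 0.0007327961
band B: (92209/181274)²·11.6²/13948 = 0.0024962014
Sum = 0.0032289976 → 0.0032290.

0.0032290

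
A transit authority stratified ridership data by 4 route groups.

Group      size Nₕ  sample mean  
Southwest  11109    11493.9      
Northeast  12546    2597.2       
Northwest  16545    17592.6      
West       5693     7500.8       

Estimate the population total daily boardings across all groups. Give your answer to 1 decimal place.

Southwest: 11109·11493.9 = 127685735.1
Northeast: 12546·2597.2 = 32584471.2
Northwest: 16545·17592.6 = 291069567
West: 5693·7500.8 = 42702054.4
τ̂ = Σ Nₕx̄ₕ = 494041827.7.

494041827.7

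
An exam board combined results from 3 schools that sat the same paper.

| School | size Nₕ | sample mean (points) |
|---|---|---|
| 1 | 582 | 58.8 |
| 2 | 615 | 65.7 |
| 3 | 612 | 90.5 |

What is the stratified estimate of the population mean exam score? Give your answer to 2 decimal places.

N = 582 + 615 + 612 = 1809.
The stratified mean weights each stratum mean by its population share Nₕ/N.
Σ Nₕx̄ₕ = 582·58.8 + 615·65.7 + 612·90.5 = 34221.6 + 40405.5 + 55386 = 130013.1.
Divide by N: 130013.1 / 1809 = 71.8701... → 71.87.

71.87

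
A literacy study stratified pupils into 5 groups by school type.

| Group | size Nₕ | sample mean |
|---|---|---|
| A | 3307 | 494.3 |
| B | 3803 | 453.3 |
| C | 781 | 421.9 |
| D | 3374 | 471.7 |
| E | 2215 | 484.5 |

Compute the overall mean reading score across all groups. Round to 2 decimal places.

471.27

N = 3307 + 3803 + 781 + 3374 + 2215 = 13480.
Weight each subgroup mean by Nₕ/N and sum.
Σ Nₕx̄ₕ = 3307·494.3 + 3803·453.3 + 781·421.9 + 3374·471.7 + 2215·484.5 = 1634650.1 + 1723899.9 + 329503.9 + 1591515.8 + 1073167.5 = 6352737.2.
Divide by N: 6352737.2 / 13480 = 471.2713... → 471.27.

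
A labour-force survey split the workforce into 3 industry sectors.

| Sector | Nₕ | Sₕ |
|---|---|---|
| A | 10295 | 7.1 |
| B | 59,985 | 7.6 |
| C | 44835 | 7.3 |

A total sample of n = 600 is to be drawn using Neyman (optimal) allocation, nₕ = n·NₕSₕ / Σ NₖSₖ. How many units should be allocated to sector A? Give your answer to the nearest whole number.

51

Σ NₕSₕ = 10295·7.1 + 59985·7.6 + 44835·7.3 = 856276.
Share for A: 73094.5/856276 = 0.08536.
n_A = 600 × 0.08536 = 51.218... → 51.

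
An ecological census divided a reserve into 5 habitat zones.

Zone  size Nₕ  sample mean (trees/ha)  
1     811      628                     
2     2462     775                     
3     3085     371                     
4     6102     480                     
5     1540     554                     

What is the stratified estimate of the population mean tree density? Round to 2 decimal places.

x̄_st = (Σ Nₕx̄ₕ) / (Σ Nₕ) = (811·628 + 2462·775 + 3085·371 + 6102·480 + 1540·554) / 14000
= 7344013 / 14000 = 524.5724... → 524.57.

524.57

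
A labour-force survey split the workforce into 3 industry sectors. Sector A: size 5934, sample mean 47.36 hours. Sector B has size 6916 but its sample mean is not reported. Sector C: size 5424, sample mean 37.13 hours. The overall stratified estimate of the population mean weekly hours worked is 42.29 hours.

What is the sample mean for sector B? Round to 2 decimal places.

41.99

N = 5934 + 6916 + 5424 = 18274.
Overall total = μ·N = 42.29·18274 = 772807.46.
Subtract the known strata: 5934·47.36 + 5424·37.13 = 482427.36.
Remaining total for sector B: 772807.46 − 482427.36 = 290380.1.
Divide by its size: 290380.1 / 6916 = 41.9867... → 41.99.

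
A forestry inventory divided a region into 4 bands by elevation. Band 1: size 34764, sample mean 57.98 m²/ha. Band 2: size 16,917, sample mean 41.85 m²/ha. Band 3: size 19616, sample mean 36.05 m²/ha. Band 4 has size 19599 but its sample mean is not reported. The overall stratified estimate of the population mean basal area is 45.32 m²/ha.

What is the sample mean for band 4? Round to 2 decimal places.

N = 34764 + 16917 + 19616 + 19599 = 90896.
Overall total = μ·N = 45.32·90896 = 4119406.72.
Subtract the known strata: 34764·57.98 + 16917·41.85 + 19616·36.05 = 3430749.97.
Remaining total for band 4: 4119406.72 − 3430749.97 = 688656.75.
Divide by its size: 688656.75 / 19599 = 35.1373... → 35.14.

35.14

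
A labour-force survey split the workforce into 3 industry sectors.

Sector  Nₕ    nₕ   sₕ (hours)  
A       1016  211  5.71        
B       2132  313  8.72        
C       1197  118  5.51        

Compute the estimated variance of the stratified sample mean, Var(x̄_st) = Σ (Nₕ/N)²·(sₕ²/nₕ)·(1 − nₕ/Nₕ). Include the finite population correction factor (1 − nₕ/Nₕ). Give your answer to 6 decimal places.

N = 4345; Wₕ = Nₕ/N.
sector A: (1016/4345)²·5.71²/211·(1 − 211/1016) = 0.006694217
sector B: (2132/4345)²·8.72²/313·(1 − 313/2132) = 0.049903266
sector C: (1197/4345)²·5.51²/118·(1 − 118/1197) = 0.017601806
Sum = 0.074199289 → 0.074199.

0.074199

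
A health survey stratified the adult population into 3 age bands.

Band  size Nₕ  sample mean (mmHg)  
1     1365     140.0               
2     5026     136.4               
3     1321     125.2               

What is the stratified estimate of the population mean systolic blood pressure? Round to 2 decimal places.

135.12

N = 1365 + 5026 + 1321 = 7712.
Weight each subgroup mean by Nₕ/N and sum.
Σ Nₕx̄ₕ = 1365·140.0 + 5026·136.4 + 1321·125.2 = 191100 + 685546.4 + 165389.2 = 1042035.6.
Divide by N: 1042035.6 / 7712 = 135.1187... → 135.12.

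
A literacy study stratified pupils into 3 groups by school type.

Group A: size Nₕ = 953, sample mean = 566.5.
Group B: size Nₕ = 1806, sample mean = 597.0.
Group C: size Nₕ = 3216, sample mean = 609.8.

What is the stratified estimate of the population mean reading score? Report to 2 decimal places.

599.02

N = 5975; weights Wₕ = Nₕ/N = (0.1595, 0.3023, 0.5382).
x̄_st = Σ Wₕ·x̄ₕ = 0.1595·566.5 + 0.3023·597.0 + 0.5382·609.8 ≈ 599.0248...
→ 599.02.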